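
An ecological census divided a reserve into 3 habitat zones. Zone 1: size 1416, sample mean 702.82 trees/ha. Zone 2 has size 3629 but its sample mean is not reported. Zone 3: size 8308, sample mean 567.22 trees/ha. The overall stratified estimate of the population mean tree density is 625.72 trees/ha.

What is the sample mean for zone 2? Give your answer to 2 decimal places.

729.56

Σ Nₕx̄ₕ = N·μ, so 3629·x̄_2 = 13353·625.72 − (1416·702.82 + 8308·567.22).
= 8355239.16 − 5707656.88 = 2647582.28.
x̄_2 = 2647582.28 / 3629 = 729.5625... → 729.56.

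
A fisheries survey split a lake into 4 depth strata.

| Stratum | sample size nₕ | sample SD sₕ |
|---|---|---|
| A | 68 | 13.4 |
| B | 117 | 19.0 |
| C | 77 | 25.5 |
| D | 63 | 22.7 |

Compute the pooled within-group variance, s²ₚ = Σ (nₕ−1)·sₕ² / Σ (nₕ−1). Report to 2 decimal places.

A: (68−1)·13.4² = 67·179.56 = 12030.52
B: (117−1)·19.0² = 116·361 = 41876
C: (77−1)·25.5² = 76·650.25 = 49419
D: (63−1)·22.7² = 62·515.29 = 31947.98
Numerator = 135273.5; denominator = Σ(nₕ−1) = 321.
s²ₚ = 135273.5/321 = 421.4128... → 421.41.

421.41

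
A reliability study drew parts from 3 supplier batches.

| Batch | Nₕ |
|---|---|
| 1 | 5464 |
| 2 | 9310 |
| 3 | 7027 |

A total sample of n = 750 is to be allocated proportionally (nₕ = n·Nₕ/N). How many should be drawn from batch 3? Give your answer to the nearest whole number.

N = 5464 + 9310 + 7027 = 21801.
n_3 = 750·7027/21801 = 241.743... → 242.

242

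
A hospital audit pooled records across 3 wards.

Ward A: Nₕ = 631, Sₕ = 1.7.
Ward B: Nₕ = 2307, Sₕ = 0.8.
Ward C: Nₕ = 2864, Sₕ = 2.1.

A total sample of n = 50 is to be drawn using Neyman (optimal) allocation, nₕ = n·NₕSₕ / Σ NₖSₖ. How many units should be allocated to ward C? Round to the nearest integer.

Σ NₕSₕ = 631·1.7 + 2307·0.8 + 2864·2.1 = 8932.7.
Share for C: 6014.4/8932.7 = 0.67330.
n_C = 50 × 0.67330 = 33.665... → 34.

34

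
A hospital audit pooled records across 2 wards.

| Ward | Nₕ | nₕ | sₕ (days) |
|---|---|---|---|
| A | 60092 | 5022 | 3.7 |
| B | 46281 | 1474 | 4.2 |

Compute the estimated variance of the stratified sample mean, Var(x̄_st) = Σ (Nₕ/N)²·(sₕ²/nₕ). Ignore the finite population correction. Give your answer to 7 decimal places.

N = 106373; Wₕ = Nₕ/N.
ward A: (60092/106373)²·3.7²/5022 = 0.0008699559
ward B: (46281/106373)²·4.2²/1474 = 0.0022653940
Sum = 0.0031353499 → 0.0031353.

0.0031353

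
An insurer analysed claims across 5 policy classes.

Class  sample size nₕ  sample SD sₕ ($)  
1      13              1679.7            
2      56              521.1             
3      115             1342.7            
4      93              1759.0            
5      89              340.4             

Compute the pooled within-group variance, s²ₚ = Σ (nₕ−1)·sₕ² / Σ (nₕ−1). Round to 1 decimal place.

1521241.1

Degrees of freedom: 12 + 55 + 114 + 92 + 88 = 361.
Σ(nₕ−1)sₕ² = 12·2821392.09 + 55·271545.21 + 114·1802843.29 + 92·3094081 + 88·115872.16 = 549168028.77.
s²ₚ = 549168028.77 / 361 = 1521241.077... → 1521241.1.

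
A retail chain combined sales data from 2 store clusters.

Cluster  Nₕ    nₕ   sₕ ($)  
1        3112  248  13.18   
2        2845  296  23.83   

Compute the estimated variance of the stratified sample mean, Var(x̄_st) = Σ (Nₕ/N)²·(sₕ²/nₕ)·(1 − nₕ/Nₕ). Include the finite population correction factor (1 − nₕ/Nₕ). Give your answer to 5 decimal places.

N = 5957; Wₕ = Nₕ/N.
cluster 1: (3112/5957)²·13.18²/248·(1 − 248/3112) = 0.17592864
cluster 2: (2845/5957)²·23.83²/296·(1 − 296/2845) = 0.39206067
Sum = 0.56798931 → 0.56799.

0.56799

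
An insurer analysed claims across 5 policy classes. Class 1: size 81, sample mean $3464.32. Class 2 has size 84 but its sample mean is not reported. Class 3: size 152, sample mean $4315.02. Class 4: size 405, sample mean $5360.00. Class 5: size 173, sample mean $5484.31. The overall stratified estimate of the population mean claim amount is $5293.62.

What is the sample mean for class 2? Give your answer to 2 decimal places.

8115.61

Σ Nₕx̄ₕ = N·μ, so 84·x̄_2 = 895·5293.62 − (81·3464.32 + 152·4315.02 + 405·5360.00 + 173·5484.31).
= 4737789.9 − 4056078.59 = 681711.31.
x̄_2 = 681711.31 / 84 = 8115.6108... → 8115.61.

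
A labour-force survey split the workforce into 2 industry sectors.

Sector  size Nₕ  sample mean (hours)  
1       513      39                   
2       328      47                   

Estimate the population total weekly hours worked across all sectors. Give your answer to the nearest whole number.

35423

1: 513·39 = 20007
2: 328·47 = 15416
τ̂ = Σ Nₕx̄ₕ = 35423.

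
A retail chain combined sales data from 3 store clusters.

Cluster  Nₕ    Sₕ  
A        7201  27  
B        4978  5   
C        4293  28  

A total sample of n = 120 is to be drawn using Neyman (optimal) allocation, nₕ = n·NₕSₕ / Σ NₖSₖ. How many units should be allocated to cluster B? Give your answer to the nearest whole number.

9

A: NₕSₕ = 7201·27 = 194427
B: NₕSₕ = 4978·5 = 24890
C: NₕSₕ = 4293·28 = 120204
Σ NₕSₕ = 339521.
n_B = 120·24890/339521 = 8.797... → 9.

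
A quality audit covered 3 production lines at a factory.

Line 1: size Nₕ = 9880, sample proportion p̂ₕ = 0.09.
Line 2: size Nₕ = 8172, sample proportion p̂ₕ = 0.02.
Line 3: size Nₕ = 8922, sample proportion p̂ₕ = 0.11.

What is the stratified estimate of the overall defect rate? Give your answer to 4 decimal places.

Wₕ = Nₕ/N with N = 26974: 0.3663, 0.3030, 0.3308.
p̂_st = 0.3663·0.09 + 0.3030·0.02 + 0.3308·0.11 ≈ 0.075408... → 0.0754.

0.0754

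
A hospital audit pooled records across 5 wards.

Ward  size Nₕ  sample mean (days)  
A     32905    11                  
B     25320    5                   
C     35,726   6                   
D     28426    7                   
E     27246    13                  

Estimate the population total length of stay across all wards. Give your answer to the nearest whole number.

Population total = Σ Nₕ·x̄ₕ (each stratum's size times its mean).
32905·11 + 25320·5 + 35726·6 + 28426·7 + 27246·13 = 361955 + 126600 + 214356 + 198982 + 354198 = 1256091.

1256091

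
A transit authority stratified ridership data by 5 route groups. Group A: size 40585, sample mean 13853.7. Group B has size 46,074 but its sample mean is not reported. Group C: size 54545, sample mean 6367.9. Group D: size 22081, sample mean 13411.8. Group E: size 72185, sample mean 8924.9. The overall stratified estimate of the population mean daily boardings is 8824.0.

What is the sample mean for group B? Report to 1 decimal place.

Σ Nₕx̄ₕ = N·μ, so 46074·x̄_B = 235470·8824.0 − (40585·13853.7 + 54545·6367.9 + 22081·13411.8 + 72185·8924.9).
= 2077787280 − 1849979382.3 = 227807897.7.
x̄_B = 227807897.7 / 46074 = 4944.392... → 4944.4.

4944.4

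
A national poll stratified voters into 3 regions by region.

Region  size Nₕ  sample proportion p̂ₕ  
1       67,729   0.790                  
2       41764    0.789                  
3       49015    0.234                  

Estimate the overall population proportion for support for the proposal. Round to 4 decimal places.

N = 67729 + 41764 + 49015 = 158508.
Overall proportion = Σ (Nₕ/N)·p̂ₕ.
Σ Nₕp̂ₕ = 53505.91 + 32951.796 + 11469.51 = 97927.216.
97927.216 / 158508 = 0.617806... → 0.6178.

0.6178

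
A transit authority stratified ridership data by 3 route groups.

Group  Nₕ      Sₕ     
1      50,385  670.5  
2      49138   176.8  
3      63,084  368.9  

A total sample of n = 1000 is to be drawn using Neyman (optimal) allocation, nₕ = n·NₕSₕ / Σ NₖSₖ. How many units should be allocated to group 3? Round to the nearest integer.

1: NₕSₕ = 50385·670.5 = 33783142.5
2: NₕSₕ = 49138·176.8 = 8687598.4
3: NₕSₕ = 63084·368.9 = 23271687.6
Σ NₕSₕ = 65742428.5.
n_3 = 1000·23271687.6/65742428.5 = 353.983... → 354.

354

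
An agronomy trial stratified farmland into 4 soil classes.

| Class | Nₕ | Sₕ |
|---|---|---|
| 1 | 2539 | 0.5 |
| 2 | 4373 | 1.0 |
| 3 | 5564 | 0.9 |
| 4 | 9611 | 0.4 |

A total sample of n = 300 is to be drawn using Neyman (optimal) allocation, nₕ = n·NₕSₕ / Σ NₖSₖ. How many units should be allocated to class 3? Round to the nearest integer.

1: NₕSₕ = 2539·0.5 = 1269.5
2: NₕSₕ = 4373·1.0 = 4373
3: NₕSₕ = 5564·0.9 = 5007.6
4: NₕSₕ = 9611·0.4 = 3844.4
Σ NₕSₕ = 14494.5.
n_3 = 300·5007.6/14494.5 = 103.645... → 104.

104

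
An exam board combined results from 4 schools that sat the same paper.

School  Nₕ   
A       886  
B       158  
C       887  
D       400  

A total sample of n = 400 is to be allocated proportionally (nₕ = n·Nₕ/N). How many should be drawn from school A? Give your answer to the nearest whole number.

Share of school A = 886/2331 = 0.38009.
Allocate 400 × 0.38009 = 152.038... → 152.

152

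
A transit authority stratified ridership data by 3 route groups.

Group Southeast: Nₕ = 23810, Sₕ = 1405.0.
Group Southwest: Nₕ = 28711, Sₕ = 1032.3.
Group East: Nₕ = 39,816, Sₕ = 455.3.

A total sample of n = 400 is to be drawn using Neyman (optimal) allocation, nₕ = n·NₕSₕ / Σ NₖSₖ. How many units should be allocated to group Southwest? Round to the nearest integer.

Σ NₕSₕ = 23810·1405.0 + 28711·1032.3 + 39816·455.3 = 81219640.1.
Share for Southwest: 29638365.3/81219640.1 = 0.36492.
n_Southwest = 400 × 0.36492 = 145.966... → 146.

146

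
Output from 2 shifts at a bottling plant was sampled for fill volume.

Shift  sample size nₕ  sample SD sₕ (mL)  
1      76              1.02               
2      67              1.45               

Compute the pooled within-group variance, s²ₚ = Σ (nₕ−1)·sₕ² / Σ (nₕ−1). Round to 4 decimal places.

1.5376

Degrees of freedom: 75 + 66 = 141.
Σ(nₕ−1)sₕ² = 75·1.0404 + 66·2.1025 = 216.795.
s²ₚ = 216.795 / 141 = 1.537553... → 1.5376.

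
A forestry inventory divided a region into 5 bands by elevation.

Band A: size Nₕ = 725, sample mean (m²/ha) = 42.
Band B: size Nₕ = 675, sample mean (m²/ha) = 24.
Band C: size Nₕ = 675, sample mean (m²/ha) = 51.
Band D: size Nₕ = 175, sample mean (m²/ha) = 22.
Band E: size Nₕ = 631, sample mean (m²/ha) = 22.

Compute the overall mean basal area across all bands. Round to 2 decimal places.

34.30

N = 725 + 675 + 675 + 175 + 631 = 2881.
The stratified mean weights each stratum mean by its population share Nₕ/N.
Σ Nₕx̄ₕ = 725·42 + 675·24 + 675·51 + 175·22 + 631·22 = 30450 + 16200 + 34425 + 3850 + 13882 = 98807.
Divide by N: 98807 / 2881 = 34.2961... → 34.30.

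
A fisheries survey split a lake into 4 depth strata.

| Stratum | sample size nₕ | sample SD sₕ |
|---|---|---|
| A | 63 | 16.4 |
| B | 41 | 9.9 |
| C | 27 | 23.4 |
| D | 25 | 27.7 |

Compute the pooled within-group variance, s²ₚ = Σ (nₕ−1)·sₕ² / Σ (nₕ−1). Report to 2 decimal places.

Degrees of freedom: 62 + 40 + 26 + 24 = 152.
Σ(nₕ−1)sₕ² = 62·268.96 + 40·98.01 + 26·547.56 + 24·767.29 = 53247.44.
s²ₚ = 53247.44 / 152 = 350.3121... → 350.31.

350.31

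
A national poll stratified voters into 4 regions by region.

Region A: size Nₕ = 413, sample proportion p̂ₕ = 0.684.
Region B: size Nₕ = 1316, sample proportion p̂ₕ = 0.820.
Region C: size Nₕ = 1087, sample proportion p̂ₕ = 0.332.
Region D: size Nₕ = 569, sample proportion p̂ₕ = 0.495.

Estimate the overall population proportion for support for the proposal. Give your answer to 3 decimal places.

N = 413 + 1316 + 1087 + 569 = 3385.
Overall proportion = Σ (Nₕ/N)·p̂ₕ.
Σ Nₕp̂ₕ = 282.492 + 1079.12 + 360.884 + 281.655 = 2004.151.
2004.151 / 3385 = 0.59207... → 0.592.

0.592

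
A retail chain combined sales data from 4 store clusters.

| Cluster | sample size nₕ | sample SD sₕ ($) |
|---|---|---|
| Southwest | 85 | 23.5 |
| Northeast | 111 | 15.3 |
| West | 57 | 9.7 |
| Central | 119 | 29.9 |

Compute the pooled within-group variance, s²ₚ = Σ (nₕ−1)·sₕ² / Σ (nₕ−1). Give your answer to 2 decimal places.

497.01

Degrees of freedom: 84 + 110 + 56 + 118 = 368.
Σ(nₕ−1)sₕ² = 84·552.25 + 110·234.09 + 56·94.09 + 118·894.01 = 182901.12.
s²ₚ = 182901.12 / 368 = 497.0139... → 497.01.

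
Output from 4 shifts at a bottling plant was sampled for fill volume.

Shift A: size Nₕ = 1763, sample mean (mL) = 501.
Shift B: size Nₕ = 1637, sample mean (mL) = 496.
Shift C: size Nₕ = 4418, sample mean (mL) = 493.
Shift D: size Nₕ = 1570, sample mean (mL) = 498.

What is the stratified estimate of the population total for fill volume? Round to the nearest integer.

Population total = Σ Nₕ·x̄ₕ (each stratum's size times its mean).
1763·501 + 1637·496 + 4418·493 + 1570·498 = 883263 + 811952 + 2178074 + 781860 = 4655149.

4655149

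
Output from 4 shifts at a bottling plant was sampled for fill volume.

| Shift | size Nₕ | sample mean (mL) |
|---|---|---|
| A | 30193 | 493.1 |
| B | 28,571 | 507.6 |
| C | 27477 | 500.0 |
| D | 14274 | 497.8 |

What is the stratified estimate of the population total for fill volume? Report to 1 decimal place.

50234905.1

Estimate total by summing Nₕ·x̄ₕ over strata.
30193·493.1 + 28571·507.6 + 27477·500.0 + 14274·497.8 = 14888168.3 + 14502639.6 + 13738500 + 7105597.2 = 50234905.1.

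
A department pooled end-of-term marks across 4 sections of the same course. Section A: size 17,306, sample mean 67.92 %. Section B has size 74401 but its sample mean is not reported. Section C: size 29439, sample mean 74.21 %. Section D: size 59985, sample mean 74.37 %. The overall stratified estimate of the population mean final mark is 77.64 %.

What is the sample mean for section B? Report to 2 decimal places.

N = 17306 + 74401 + 29439 + 59985 = 181131.
Overall total = μ·N = 77.64·181131 = 14063010.84.
Subtract the known strata: 17306·67.92 + 29439·74.21 + 59985·74.37 = 7821176.16.
Remaining total for section B: 14063010.84 − 7821176.16 = 6241834.68.
Divide by its size: 6241834.68 / 74401 = 83.8945... → 83.89.

83.89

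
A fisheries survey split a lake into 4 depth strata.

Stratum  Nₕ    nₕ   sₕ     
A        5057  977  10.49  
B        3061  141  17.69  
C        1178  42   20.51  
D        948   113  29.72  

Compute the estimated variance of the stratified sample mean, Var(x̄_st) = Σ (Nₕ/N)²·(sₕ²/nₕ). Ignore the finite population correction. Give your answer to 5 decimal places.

0.42500

N = 10244; Wₕ = Nₕ/N.
stratum A: (5057/10244)²·10.49²/977 = 0.02744752
stratum B: (3061/10244)²·17.69²/141 = 0.19816369
stratum C: (1178/10244)²·20.51²/42 = 0.13244436
stratum D: (948/10244)²·29.72²/113 = 0.06694169
Sum = 0.42499727 → 0.42500.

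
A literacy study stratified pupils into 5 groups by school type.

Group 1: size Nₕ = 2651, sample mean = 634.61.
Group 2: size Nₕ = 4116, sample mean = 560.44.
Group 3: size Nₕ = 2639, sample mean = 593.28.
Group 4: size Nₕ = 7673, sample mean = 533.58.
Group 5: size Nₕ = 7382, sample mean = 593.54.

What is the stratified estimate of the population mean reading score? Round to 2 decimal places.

N = 24461; weights Wₕ = Nₕ/N = (0.1084, 0.1683, 0.1079, 0.3137, 0.3018).
x̄_st = Σ Wₕ·x̄ₕ = 0.1084·634.61 + 0.1683·560.44 + 0.1079·593.28 + 0.3137·533.58 + 0.3018·593.54 ≈ 573.5849...
→ 573.58.

573.58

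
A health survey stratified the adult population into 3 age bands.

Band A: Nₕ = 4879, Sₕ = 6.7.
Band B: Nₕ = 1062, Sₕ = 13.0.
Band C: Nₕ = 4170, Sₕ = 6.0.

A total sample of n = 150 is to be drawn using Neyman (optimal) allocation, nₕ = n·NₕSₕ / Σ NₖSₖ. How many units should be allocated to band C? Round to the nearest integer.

52

Σ NₕSₕ = 4879·6.7 + 1062·13.0 + 4170·6.0 = 71515.3.
Share for C: 25020/71515.3 = 0.34986.
n_C = 150 × 0.34986 = 52.478... → 52.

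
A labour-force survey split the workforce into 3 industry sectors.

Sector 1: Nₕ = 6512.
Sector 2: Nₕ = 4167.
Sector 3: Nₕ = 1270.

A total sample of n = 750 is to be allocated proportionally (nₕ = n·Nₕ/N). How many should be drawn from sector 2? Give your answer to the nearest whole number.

Share of sector 2 = 4167/11949 = 0.34873.
Allocate 750 × 0.34873 = 261.549... → 262.

262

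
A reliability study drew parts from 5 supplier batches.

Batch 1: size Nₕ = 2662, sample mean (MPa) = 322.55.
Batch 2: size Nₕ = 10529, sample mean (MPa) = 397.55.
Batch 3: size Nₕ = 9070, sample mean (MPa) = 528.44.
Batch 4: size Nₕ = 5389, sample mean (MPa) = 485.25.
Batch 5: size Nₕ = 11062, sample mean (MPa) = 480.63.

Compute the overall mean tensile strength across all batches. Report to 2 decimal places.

459.01

N = 38712; weights Wₕ = Nₕ/N = (0.0688, 0.2720, 0.2343, 0.1392, 0.2858).
x̄_st = Σ Wₕ·x̄ₕ = 0.0688·322.55 + 0.2720·397.55 + 0.2343·528.44 + 0.1392·485.25 + 0.2858·480.63 ≈ 459.0082...
→ 459.01.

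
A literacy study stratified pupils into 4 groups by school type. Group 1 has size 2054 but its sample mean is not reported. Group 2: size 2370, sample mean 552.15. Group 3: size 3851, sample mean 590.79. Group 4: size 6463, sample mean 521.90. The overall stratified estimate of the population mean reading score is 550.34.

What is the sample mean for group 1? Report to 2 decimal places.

561.90

N = 2054 + 2370 + 3851 + 6463 = 14738.
Overall total = μ·N = 550.34·14738 = 8110910.92.
Subtract the known strata: 2370·552.15 + 3851·590.79 + 6463·521.90 = 6956767.49.
Remaining total for group 1: 8110910.92 − 6956767.49 = 1154143.43.
Divide by its size: 1154143.43 / 2054 = 561.9004... → 561.90.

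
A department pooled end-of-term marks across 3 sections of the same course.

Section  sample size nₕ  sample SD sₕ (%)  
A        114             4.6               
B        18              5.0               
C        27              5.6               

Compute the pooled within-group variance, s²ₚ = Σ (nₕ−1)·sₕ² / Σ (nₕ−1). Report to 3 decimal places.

Degrees of freedom: 113 + 17 + 26 = 156.
Σ(nₕ−1)sₕ² = 113·21.16 + 17·25 + 26·31.36 = 3631.44.
s²ₚ = 3631.44 / 156 = 23.27846... → 23.278.

23.278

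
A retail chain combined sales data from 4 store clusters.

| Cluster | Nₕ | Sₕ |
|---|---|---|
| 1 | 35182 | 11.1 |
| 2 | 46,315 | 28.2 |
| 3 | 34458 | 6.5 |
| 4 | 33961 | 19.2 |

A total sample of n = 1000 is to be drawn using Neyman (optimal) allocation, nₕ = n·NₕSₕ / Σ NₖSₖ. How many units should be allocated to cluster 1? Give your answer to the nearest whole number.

1: NₕSₕ = 35182·11.1 = 390520.2
2: NₕSₕ = 46315·28.2 = 1306083
3: NₕSₕ = 34458·6.5 = 223977
4: NₕSₕ = 33961·19.2 = 652051.2
Σ NₕSₕ = 2572631.4.
n_1 = 1000·390520.2/2572631.4 = 151.798... → 152.

152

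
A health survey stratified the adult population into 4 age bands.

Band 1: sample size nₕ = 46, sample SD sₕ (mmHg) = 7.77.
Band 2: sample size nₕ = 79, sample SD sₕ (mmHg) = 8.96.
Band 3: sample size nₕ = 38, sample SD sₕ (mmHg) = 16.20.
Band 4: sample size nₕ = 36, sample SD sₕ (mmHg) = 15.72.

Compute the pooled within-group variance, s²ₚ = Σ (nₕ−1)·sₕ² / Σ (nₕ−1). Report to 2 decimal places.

140.20

1: (46−1)·7.77² = 45·60.3729 = 2716.7805
2: (79−1)·8.96² = 78·80.2816 = 6261.9648
3: (38−1)·16.20² = 37·262.44 = 9710.28
4: (36−1)·15.72² = 35·247.1184 = 8649.144
Numerator = 27338.1693; denominator = Σ(nₕ−1) = 195.
s²ₚ = 27338.1693/195 = 140.1957... → 140.20.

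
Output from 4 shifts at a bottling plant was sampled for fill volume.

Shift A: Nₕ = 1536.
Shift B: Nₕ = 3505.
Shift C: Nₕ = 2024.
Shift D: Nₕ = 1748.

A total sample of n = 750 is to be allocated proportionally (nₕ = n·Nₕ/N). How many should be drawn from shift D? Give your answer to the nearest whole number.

N = 1536 + 3505 + 2024 + 1748 = 8813.
n_D = 750·1748/8813 = 148.758... → 149.

149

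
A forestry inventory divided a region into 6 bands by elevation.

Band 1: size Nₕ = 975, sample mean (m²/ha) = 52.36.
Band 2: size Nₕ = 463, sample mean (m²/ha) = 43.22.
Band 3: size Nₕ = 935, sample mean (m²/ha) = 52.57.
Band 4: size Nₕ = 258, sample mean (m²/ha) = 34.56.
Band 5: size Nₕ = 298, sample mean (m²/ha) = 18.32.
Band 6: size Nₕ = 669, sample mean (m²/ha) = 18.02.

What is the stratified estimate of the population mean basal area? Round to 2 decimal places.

40.76

N = 975 + 463 + 935 + 258 + 298 + 669 = 3598.
The stratified mean weights each stratum mean by its population share Nₕ/N.
Σ Nₕx̄ₕ = 975·52.36 + 463·43.22 + 935·52.57 + 258·34.56 + 298·18.32 + 669·18.02 = 51051 + 20010.86 + 49152.95 + 8916.48 + 5459.36 + 12055.38 = 146646.03.
Divide by N: 146646.03 / 3598 = 40.7577... → 40.76.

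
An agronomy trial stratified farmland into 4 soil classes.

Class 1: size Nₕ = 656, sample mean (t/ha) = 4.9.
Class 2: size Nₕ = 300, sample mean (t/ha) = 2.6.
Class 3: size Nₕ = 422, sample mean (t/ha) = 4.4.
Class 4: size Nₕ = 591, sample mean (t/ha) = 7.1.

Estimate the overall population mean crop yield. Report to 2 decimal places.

N = 1969; weights Wₕ = Nₕ/N = (0.3332, 0.1524, 0.2143, 0.3002).
x̄_st = Σ Wₕ·x̄ₕ = 0.3332·4.9 + 0.1524·2.6 + 0.2143·4.4 + 0.3002·7.1 ≈ 5.1027...
→ 5.10.

5.10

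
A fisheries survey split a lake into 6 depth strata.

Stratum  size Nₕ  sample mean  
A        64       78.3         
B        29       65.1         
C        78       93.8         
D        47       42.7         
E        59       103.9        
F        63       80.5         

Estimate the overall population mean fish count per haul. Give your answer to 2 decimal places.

x̄_st = (Σ Nₕx̄ₕ) / (Σ Nₕ) = (64·78.3 + 29·65.1 + 78·93.8 + 47·42.7 + 59·103.9 + 63·80.5) / 340
= 27424 / 340 = 80.6588... → 80.66.

80.66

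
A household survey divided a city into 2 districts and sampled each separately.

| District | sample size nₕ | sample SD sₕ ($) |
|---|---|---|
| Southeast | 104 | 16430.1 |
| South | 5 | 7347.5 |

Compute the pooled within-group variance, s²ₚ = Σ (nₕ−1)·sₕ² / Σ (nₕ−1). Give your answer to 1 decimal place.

261874824.1

Degrees of freedom: 103 + 4 = 107.
Σ(nₕ−1)sₕ² = 103·269948186.01 + 4·53985756.25 = 28020606184.03.
s²ₚ = 28020606184.03 / 107 = 261874824.150... → 261874824.1.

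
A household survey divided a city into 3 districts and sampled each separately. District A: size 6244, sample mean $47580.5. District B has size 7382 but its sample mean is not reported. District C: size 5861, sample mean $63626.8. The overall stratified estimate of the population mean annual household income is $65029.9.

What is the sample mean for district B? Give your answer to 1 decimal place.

Σ Nₕx̄ₕ = N·μ, so 7382·x̄_B = 19487·65029.9 − (6244·47580.5 + 5861·63626.8).
= 1267237661.3 − 670009316.8 = 597228344.5.
x̄_B = 597228344.5 / 7382 = 80903.325... → 80903.3.

80903.3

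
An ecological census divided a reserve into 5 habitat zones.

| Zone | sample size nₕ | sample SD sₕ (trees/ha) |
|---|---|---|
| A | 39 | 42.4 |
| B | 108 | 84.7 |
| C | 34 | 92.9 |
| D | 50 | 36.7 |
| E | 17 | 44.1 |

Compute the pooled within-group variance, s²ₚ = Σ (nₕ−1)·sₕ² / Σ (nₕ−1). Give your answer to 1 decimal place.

5011.8

A: (39−1)·42.4² = 38·1797.76 = 68314.88
B: (108−1)·84.7² = 107·7174.09 = 767627.63
C: (34−1)·92.9² = 33·8630.41 = 284803.53
D: (50−1)·36.7² = 49·1346.89 = 65997.61
E: (17−1)·44.1² = 16·1944.81 = 31116.96
Numerator = 1217860.61; denominator = Σ(nₕ−1) = 243.
s²ₚ = 1217860.61/243 = 5011.772... → 5011.8.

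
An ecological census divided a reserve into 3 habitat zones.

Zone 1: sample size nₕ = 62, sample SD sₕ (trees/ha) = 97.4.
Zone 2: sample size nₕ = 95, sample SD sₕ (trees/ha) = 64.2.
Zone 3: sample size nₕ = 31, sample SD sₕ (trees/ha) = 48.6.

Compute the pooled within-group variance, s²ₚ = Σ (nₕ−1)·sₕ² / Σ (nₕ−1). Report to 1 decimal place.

5605.3

Degrees of freedom: 61 + 94 + 30 = 185.
Σ(nₕ−1)sₕ² = 61·9486.76 + 94·4121.64 + 30·2361.96 = 1036985.32.
s²ₚ = 1036985.32 / 185 = 5605.326... → 5605.3.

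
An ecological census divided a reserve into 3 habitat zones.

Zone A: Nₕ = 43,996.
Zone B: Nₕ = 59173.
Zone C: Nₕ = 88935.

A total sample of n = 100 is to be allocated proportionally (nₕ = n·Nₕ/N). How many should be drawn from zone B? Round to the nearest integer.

31

N = 43996 + 59173 + 88935 = 192104.
n_B = 100·59173/192104 = 30.803... → 31.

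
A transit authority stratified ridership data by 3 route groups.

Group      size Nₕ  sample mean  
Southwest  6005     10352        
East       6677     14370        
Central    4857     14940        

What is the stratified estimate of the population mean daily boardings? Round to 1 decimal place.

13152.2

x̄_st = (Σ Nₕx̄ₕ) / (Σ Nₕ) = (6005·10352 + 6677·14370 + 4857·14940) / 17539
= 230675830 / 17539 = 13152.165... → 13152.2.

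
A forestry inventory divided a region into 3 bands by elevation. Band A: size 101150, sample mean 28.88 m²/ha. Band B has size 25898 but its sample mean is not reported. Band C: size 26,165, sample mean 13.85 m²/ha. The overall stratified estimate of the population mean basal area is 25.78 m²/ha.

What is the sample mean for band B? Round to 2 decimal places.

25.73

N = 101150 + 25898 + 26165 = 153213.
Overall total = μ·N = 25.78·153213 = 3949831.14.
Subtract the known strata: 101150·28.88 + 26165·13.85 = 3283597.25.
Remaining total for band B: 3949831.14 − 3283597.25 = 666233.89.
Divide by its size: 666233.89 / 25898 = 25.7253... → 25.73.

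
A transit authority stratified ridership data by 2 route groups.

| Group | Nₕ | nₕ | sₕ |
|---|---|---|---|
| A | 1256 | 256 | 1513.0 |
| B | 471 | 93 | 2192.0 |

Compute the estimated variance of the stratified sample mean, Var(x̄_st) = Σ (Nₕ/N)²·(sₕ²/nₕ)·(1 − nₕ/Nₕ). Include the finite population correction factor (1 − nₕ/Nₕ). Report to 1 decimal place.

N = 1727. Term for each stratum: Wₕ²sₕ²/nₕ·(1−nₕ/Nₕ).
Var(x̄_st) = 3765.6752 + 3084.0839 = 6849.7591 → 6849.8.

6849.8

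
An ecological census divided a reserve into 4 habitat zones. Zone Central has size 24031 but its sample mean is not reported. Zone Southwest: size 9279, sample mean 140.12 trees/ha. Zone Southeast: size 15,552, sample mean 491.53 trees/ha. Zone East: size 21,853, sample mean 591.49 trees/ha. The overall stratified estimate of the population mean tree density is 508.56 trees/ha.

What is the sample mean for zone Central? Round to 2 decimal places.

586.43

N = 24031 + 9279 + 15552 + 21853 = 70715.
Overall total = μ·N = 508.56·70715 = 35962820.4.
Subtract the known strata: 9279·140.12 + 15552·491.53 + 21853·591.49 = 21870279.01.
Remaining total for zone Central: 35962820.4 − 21870279.01 = 14092541.39.
Divide by its size: 14092541.39 / 24031 = 586.4318... → 586.43.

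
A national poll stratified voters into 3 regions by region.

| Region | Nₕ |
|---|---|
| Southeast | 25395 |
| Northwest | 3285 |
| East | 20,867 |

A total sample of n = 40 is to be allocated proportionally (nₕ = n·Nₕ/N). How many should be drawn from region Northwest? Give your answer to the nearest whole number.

N = 25395 + 3285 + 20867 = 49547.
n_Northwest = 40·3285/49547 = 2.652... → 3.

3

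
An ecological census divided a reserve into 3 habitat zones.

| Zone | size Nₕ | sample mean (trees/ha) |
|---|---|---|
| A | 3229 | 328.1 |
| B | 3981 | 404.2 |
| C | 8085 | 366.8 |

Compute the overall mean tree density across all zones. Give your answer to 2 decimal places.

368.36

x̄_st = (Σ Nₕx̄ₕ) / (Σ Nₕ) = (3229·328.1 + 3981·404.2 + 8085·366.8) / 15295
= 5634133.1 / 15295 = 368.3644... → 368.36.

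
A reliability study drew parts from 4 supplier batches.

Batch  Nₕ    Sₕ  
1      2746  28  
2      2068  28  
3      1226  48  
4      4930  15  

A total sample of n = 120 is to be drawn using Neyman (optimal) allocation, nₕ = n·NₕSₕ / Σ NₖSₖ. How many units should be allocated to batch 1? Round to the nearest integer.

Σ NₕSₕ = 2746·28 + 2068·28 + 1226·48 + 4930·15 = 267590.
Share for 1: 76888/267590 = 0.28734.
n_1 = 120 × 0.28734 = 34.480... → 34.

34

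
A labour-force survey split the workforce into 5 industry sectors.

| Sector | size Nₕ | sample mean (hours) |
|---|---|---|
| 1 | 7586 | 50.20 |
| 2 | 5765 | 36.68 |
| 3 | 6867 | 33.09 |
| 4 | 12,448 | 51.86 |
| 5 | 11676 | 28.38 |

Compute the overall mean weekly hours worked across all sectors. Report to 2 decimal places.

x̄_st = (Σ Nₕx̄ₕ) / (Σ Nₕ) = (7586·50.20 + 5765·36.68 + 6867·33.09 + 12448·51.86 + 11676·28.38) / 44342
= 1796424.59 / 44342 = 40.5129... → 40.51.

40.51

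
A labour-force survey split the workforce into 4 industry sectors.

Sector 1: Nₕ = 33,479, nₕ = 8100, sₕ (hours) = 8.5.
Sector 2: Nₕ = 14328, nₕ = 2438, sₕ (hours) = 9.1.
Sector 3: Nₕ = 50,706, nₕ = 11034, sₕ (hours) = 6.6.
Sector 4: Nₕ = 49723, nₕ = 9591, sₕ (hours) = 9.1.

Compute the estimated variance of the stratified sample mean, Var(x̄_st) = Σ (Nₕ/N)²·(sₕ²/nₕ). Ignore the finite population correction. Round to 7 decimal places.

0.0022057

N = 148236. Term for each stratum: Wₕ²sₕ²/nₕ.
Var(x̄_st) = 0.0004549780 + 0.0003173313 + 0.0004619194 + 0.0009714628 = 0.0022056915 → 0.0022057.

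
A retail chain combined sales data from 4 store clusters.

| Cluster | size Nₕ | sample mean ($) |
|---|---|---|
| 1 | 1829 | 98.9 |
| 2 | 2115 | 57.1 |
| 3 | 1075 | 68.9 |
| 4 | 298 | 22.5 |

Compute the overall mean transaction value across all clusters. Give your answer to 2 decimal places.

N = 1829 + 2115 + 1075 + 298 = 5317.
Overall mean = Σ (Nₕ/N)·x̄ₕ — weight by population share, not a simple average.
Σ Nₕx̄ₕ = 1829·98.9 + 2115·57.1 + 1075·68.9 + 298·22.5 = 180888.1 + 120766.5 + 74067.5 + 6705 = 382427.1.
Divide by N: 382427.1 / 5317 = 71.9254... → 71.93.

71.93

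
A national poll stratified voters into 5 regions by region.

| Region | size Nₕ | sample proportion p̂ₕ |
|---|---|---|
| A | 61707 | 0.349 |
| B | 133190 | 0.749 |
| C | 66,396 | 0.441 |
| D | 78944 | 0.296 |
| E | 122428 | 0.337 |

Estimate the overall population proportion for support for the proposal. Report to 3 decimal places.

N = 61707 + 133190 + 66396 + 78944 + 122428 = 462665.
Overall proportion = Σ (Nₕ/N)·p̂ₕ.
Σ Nₕp̂ₕ = 21535.743 + 99759.31 + 29280.636 + 23367.424 + 41258.236 = 215201.349.
215201.349 / 462665 = 0.46513... → 0.465.

0.465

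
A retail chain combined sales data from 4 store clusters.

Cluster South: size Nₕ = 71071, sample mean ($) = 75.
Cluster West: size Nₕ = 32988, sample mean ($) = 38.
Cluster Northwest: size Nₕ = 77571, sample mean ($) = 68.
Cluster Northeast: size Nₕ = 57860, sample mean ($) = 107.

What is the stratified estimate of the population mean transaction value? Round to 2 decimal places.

75.37

N = 239490; weights Wₕ = Nₕ/N = (0.2968, 0.1377, 0.3239, 0.2416).
x̄_st = Σ Wₕ·x̄ₕ = 0.2968·75 + 0.1377·38 + 0.3239·68 + 0.2416·107 ≈ 75.3673...
→ 75.37.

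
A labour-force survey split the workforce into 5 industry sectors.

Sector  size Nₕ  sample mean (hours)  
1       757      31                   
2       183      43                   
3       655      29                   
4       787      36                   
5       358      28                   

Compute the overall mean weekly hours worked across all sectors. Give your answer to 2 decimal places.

N = 757 + 183 + 655 + 787 + 358 = 2740.
Weight each subgroup mean by Nₕ/N and sum.
Σ Nₕx̄ₕ = 757·31 + 183·43 + 655·29 + 787·36 + 358·28 = 23467 + 7869 + 18995 + 28332 + 10024 = 88687.
Divide by N: 88687 / 2740 = 32.3675... → 32.37.

32.37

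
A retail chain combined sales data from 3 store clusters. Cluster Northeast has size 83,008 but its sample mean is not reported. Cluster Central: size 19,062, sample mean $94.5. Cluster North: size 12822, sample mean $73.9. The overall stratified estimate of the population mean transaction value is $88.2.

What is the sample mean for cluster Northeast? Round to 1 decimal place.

N = 83008 + 19062 + 12822 = 114892.
Overall total = μ·N = 88.2·114892 = 10133474.4.
Subtract the known strata: 19062·94.5 + 12822·73.9 = 2748904.8.
Remaining total for cluster Northeast: 10133474.4 − 2748904.8 = 7384569.6.
Divide by its size: 7384569.6 / 83008 = 88.962... → 89.0.

89.0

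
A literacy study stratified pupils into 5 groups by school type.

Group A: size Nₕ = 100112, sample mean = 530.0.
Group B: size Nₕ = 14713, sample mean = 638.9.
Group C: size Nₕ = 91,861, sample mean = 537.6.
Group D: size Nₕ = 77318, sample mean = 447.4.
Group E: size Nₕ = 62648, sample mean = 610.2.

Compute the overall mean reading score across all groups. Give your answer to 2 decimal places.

532.71

N = 100112 + 14713 + 91861 + 77318 + 62648 = 346652.
The stratified mean weights each stratum mean by its population share Nₕ/N.
Σ Nₕx̄ₕ = 100112·530.0 + 14713·638.9 + 91861·537.6 + 77318·447.4 + 62648·610.2 = 53059360 + 9400135.7 + 49384473.6 + 34592073.2 + 38227809.6 = 184663852.1.
Divide by N: 184663852.1 / 346652 = 532.7067... → 532.71.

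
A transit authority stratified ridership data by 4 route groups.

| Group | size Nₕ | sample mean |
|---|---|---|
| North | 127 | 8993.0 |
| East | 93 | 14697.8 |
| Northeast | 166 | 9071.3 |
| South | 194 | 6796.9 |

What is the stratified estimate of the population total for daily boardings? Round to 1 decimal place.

Estimate total by summing Nₕ·x̄ₕ over strata.
127·8993.0 + 93·14697.8 + 166·9071.3 + 194·6796.9 = 1142111 + 1366895.4 + 1505835.8 + 1318598.6 = 5333440.8.

5333440.8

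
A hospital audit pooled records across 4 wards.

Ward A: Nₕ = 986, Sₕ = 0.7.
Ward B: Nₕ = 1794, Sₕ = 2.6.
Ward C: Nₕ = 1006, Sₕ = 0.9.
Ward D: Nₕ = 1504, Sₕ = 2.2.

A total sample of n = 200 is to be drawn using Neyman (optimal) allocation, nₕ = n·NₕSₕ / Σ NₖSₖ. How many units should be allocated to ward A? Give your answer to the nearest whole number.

Σ NₕSₕ = 986·0.7 + 1794·2.6 + 1006·0.9 + 1504·2.2 = 9568.8.
Share for A: 690.2/9568.8 = 0.07213.
n_A = 200 × 0.07213 = 14.426... → 14.

14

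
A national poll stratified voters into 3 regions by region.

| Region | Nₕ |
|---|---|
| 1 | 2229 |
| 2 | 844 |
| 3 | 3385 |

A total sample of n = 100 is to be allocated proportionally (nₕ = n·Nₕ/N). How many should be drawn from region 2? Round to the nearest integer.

13

Share of region 2 = 844/6458 = 0.13069.
Allocate 100 × 0.13069 = 13.069... → 13.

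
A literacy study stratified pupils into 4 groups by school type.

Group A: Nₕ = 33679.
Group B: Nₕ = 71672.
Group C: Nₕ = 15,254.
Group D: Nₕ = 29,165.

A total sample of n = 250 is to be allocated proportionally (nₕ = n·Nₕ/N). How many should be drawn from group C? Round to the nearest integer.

N = 33679 + 71672 + 15254 + 29165 = 149770.
n_C = 250·15254/149770 = 25.462... → 25.

25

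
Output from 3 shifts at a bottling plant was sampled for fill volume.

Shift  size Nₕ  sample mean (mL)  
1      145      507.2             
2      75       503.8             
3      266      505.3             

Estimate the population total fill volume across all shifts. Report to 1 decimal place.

245738.8

1: 145·507.2 = 73544
2: 75·503.8 = 37785
3: 266·505.3 = 134409.8
τ̂ = Σ Nₕx̄ₕ = 245738.8.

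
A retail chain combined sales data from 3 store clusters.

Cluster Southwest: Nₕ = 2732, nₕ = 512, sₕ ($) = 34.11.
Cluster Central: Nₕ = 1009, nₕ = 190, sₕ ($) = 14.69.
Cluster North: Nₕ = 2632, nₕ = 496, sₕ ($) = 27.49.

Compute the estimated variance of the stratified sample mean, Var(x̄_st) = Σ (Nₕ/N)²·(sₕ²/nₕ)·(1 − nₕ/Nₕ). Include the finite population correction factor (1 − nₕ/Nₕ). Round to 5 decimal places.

N = 6373. Term for each stratum: Wₕ²sₕ²/nₕ·(1−nₕ/Nₕ).
Var(x̄_st) = 0.33934332 + 0.02310879 + 0.21089540 = 0.57334751 → 0.57335.

0.57335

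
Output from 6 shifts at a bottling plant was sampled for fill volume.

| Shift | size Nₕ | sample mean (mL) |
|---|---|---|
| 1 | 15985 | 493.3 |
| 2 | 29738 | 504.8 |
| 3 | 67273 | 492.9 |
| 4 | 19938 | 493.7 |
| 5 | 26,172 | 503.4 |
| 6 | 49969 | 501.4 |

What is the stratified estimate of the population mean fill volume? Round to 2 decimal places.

N = 15985 + 29738 + 67273 + 19938 + 26172 + 49969 = 209075.
The stratified mean weights each stratum mean by its population share Nₕ/N.
Σ Nₕx̄ₕ = 15985·493.3 + 29738·504.8 + 67273·492.9 + 19938·493.7 + 26172·503.4 + 49969·501.4 = 7885400.5 + 15011742.4 + 33158861.7 + 9843390.6 + 13174984.8 + 25054456.6 = 104128836.6.
Divide by N: 104128836.6 / 209075 = 498.0454... → 498.05.

498.05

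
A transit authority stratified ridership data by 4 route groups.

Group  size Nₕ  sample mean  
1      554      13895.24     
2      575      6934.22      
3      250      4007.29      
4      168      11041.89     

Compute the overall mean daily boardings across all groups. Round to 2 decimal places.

9400.13

N = 1547; weights Wₕ = Nₕ/N = (0.3581, 0.3717, 0.1616, 0.1086).
x̄_st = Σ Wₕ·x̄ₕ = 0.3581·13895.24 + 0.3717·6934.22 + 0.1616·4007.29 + 0.1086·11041.89 ≈ 9400.1289...
→ 9400.13.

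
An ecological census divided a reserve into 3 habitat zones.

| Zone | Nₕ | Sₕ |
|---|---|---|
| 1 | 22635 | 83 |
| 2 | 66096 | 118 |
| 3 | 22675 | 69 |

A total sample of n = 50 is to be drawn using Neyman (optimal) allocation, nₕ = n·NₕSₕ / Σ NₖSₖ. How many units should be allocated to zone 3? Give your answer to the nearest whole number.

Σ NₕSₕ = 22635·83 + 66096·118 + 22675·69 = 11242608.
Share for 3: 1564575/11242608 = 0.13916.
n_3 = 50 × 0.13916 = 6.958... → 7.

7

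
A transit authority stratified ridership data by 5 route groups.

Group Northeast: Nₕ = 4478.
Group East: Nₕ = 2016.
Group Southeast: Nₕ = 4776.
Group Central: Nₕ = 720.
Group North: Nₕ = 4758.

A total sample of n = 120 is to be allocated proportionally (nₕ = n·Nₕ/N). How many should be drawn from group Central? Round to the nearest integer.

5

Share of group Central = 720/16748 = 0.04299.
Allocate 120 × 0.04299 = 5.159... → 5.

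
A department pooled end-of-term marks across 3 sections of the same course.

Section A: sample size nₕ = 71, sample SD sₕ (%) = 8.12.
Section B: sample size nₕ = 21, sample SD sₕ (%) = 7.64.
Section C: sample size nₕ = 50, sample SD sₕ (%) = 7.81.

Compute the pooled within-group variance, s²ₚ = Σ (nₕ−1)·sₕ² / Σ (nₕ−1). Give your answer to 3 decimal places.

63.105

Degrees of freedom: 70 + 20 + 49 = 139.
Σ(nₕ−1)sₕ² = 70·65.9344 + 20·58.3696 + 49·60.9961 = 8771.6089.
s²ₚ = 8771.6089 / 139 = 63.1051 → 63.105.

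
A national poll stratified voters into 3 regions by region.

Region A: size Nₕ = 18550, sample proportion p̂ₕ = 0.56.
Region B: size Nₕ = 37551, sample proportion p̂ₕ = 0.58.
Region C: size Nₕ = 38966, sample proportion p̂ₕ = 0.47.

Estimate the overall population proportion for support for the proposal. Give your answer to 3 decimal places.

Wₕ = Nₕ/N with N = 95067: 0.1951, 0.3950, 0.4099.
p̂_st = 0.1951·0.56 + 0.3950·0.58 + 0.4099·0.47 ≈ 0.53101... → 0.531.

0.531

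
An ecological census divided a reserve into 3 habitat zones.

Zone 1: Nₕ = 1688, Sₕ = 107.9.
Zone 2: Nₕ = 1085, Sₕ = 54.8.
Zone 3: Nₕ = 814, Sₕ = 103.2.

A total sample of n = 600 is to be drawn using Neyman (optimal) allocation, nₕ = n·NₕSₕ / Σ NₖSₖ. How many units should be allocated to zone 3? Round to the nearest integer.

1: NₕSₕ = 1688·107.9 = 182135.2
2: NₕSₕ = 1085·54.8 = 59458
3: NₕSₕ = 814·103.2 = 84004.8
Σ NₕSₕ = 325598.
n_3 = 600·84004.8/325598 = 154.801... → 155.

155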